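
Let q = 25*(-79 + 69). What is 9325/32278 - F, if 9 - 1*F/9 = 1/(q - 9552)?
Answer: -6384098072/79097239 ≈ -80.712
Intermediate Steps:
q = -250 (q = 25*(-10) = -250)
F = 793971/9802 (F = 81 - 9/(-250 - 9552) = 81 - 9/(-9802) = 81 - 9*(-1/9802) = 81 + 9/9802 = 793971/9802 ≈ 81.001)
9325/32278 - F = 9325/32278 - 1*793971/9802 = 9325*(1/32278) - 793971/9802 = 9325/32278 - 793971/9802 = -6384098072/79097239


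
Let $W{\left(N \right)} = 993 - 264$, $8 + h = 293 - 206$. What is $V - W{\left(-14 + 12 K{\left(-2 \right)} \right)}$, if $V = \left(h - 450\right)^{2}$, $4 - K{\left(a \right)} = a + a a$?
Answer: $136912$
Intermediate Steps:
$h = 79$ ($h = -8 + \left(293 - 206\right) = -8 + 87 = 79$)
$K{\left(a \right)} = 4 - a - a^{2}$ ($K{\left(a \right)} = 4 - \left(a + a a\right) = 4 - \left(a + a^{2}\right) = 4 - a - a^{2}$)
$V = 137641$ ($V = \left(79 - 450\right)^{2} = \left(-371\right)^{2} = 137641$)
$W{\left(N \right)} = 729$
$V - W{\left(-14 + 12 K{\left(-2 \right)} \right)} = 137641 - 729 = 136912$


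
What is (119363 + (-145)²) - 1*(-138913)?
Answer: 279301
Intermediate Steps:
(119363 + (-145)²) - 1*(-138913) = (119363 + 21025) + 138913 = 140388 + 138913 = 279301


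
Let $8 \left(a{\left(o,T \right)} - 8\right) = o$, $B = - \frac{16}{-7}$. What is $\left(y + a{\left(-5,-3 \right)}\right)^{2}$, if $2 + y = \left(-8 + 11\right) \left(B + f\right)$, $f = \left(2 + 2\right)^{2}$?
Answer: $\frac{11377129}{3136} \approx 3627.9$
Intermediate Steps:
$f = 16$ ($f = 4^{2} = 16$)
$B = \frac{16}{7}$ ($B = \left(-16\right) \left(- \frac{1}{7}\right) = \frac{16}{7} \approx 2.2857$)
$a{\left(o,T \right)} = 8 + \frac{o}{8}$
$y = \frac{370}{7}$ ($y = -2 + \left(-8 + 11\right) \left(\frac{16}{7} + 16\right) = -2 + 3 \cdot \frac{128}{7} = -2 + \frac{384}{7} = \frac{370}{7} \approx 52.857$)
$\left(y + a{\left(-5,-3 \right)}\right)^{2} = \left(\frac{370}{7} + \left(8 + \frac{1}{8} \left(-5\right)\right)\right)^{2} = \left(\frac{370}{7} + \left(8 - \frac{5}{8}\right)\right)^{2} = \left(\frac{370}{7} + \frac{59}{8}\right)^{2} = \left(\frac{3373}{56}\right)^{2} = \frac{11377129}{3136}$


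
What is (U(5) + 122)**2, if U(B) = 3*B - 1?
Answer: 18496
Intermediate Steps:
U(B) = -1 + 3*B
(U(5) + 122)**2 = ((-1 + 3*5) + 122)**2 = ((-1 + 15) + 122)**2 = (14 + 122)**2 = 136**2 = 18496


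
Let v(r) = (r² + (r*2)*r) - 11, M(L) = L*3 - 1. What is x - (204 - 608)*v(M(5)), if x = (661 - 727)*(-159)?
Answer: 243602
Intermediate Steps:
M(L) = -1 + 3*L (M(L) = 3*L - 1 = -1 + 3*L)
v(r) = -11 + 3*r² (v(r) = (r² + (2*r)*r) - 11 = (r² + 2*r²) - 11 = 3*r² - 11 = -11 + 3*r²)
x = 10494 (x = -66*(-159) = 10494)
x - (204 - 608)*v(M(5)) = 10494 - (204 - 608)*(-11 + 3*(-1 + 3*5)²) = 10494 - (-404)*(-11 + 3*(-1 + 15)²) = 10494 - (-404)*(-11 + 3*14²) = 10494 - (-404)*(-11 + 3*196) = 10494 - (-404)*(-11 + 588) = 10494 - (-404)*577 = 10494 - 1*(-233108) = 10494 + 233108 = 243602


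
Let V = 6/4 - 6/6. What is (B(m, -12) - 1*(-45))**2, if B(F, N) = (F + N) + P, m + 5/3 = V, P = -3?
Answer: 29929/36 ≈ 831.36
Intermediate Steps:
V = 1/2 (V = 6*(1/4) - 6*1/6 = 3/2 - 1 = 1/2 ≈ 0.50000)
m = -7/6 (m = -5/3 + 1/2 = -7/6 ≈ -1.1667)
B(F, N) = -3 + F + N (B(F, N) = (F + N) - 3 = -3 + F + N)
(B(m, -12) - 1*(-45))**2 = ((-3 - 7/6 - 12) - 1*(-45))**2 = (-97/6 + 45)**2 = (173/6)**2 = 29929/36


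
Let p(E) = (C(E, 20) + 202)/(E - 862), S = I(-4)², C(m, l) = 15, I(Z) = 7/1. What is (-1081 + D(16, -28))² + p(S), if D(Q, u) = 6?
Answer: 939522908/813 ≈ 1.1556e+6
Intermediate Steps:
I(Z) = 7 (I(Z) = 7*1 = 7)
S = 49 (S = 7² = 49)
p(E) = 217/(-862 + E) (p(E) = (15 + 202)/(E - 862) = 217/(-862 + E))
(-1081 + D(16, -28))² + p(S) = (-1081 + 6)² + 217/(-862 + 49) = (-1075)² + 217/(-813) = 1155625 + 217*(-1/813) = 1155625 - 217/813 = 939522908/813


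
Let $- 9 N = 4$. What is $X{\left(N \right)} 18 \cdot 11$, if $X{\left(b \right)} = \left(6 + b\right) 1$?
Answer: $1100$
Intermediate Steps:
$N = - \frac{4}{9}$ ($N = \left(- \frac{1}{9}\right) 4 = - \frac{4}{9} \approx -0.44444$)
$X{\left(b \right)} = 6 + b$
$X{\left(N \right)} 18 \cdot 11 = \left(6 - \frac{4}{9}\right) 18 \cdot 11 = \frac{50}{9} \cdot 18 \cdot 11 = 100 \cdot 11 = 1100$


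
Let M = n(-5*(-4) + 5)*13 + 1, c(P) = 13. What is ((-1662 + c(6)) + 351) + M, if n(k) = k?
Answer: -972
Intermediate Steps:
M = 326 (M = (-5*(-4) + 5)*13 + 1 = (20 + 5)*13 + 1 = 25*13 + 1 = 325 + 1 = 326)
((-1662 + c(6)) + 351) + M = ((-1662 + 13) + 351) + 326 = (-1649 + 351) + 326 = -1298 + 326 = -972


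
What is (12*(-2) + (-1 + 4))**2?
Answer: 441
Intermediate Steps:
(12*(-2) + (-1 + 4))**2 = (-24 + 3)**2 = (-21)**2 = 441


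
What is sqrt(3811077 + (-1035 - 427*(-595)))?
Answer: sqrt(4064107) ≈ 2016.0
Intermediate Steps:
sqrt(3811077 + (-1035 - 427*(-595))) = sqrt(3811077 + (-1035 + 254065)) = sqrt(3811077 + 253030) = sqrt(4064107)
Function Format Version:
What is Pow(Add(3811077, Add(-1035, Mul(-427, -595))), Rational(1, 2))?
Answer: Pow(4064107, Rational(1, 2)) ≈ 2016.0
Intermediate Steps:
Pow(Add(3811077, Add(-1035, Mul(-427, -595))), Rational(1, 2)) = Pow(Add(3811077, Add(-1035, 254065)), Rational(1, 2)) = Pow(Add(3811077, 253030), Rational(1, 2)) = Pow(4064107, Rational(1, 2))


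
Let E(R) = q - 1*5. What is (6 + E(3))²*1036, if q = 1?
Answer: 4144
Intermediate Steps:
E(R) = -4 (E(R) = 1 - 1*5 = 1 - 5 = -4)
(6 + E(3))²*1036 = (6 - 4)²*1036 = 2²*1036 = 4*1036 = 4144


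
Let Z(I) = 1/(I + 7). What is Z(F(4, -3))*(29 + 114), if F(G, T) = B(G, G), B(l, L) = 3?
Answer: 143/10 ≈ 14.300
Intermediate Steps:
F(G, T) = 3
Z(I) = 1/(7 + I)
Z(F(4, -3))*(29 + 114) = (29 + 114)/(7 + 3) = 143/10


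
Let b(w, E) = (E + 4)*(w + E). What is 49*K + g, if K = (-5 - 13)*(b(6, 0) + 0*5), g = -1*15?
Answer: -21183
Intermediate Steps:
b(w, E) = (4 + E)*(E + w)
g = -15
K = -432 (K = (-5 - 13)*((0² + 4*0 + 4*6 + 0*6) + 0*5) = -18*((0 + 0 + 24 + 0) + 0) = -18*(24 + 0) = -18*24 = -432)
49*K + g = 49*(-432) - 15 = -21168 - 15 = -21183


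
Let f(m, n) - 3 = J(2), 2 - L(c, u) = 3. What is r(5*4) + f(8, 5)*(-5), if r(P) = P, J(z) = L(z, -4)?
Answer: 10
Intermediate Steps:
L(c, u) = -1 (L(c, u) = 2 - 1*3 = 2 - 3 = -1)
J(z) = -1
f(m, n) = 2 (f(m, n) = 3 - 1 = 2)
r(5*4) + f(8, 5)*(-5) = 5*4 + 2*(-5) = 20 - 10 = 10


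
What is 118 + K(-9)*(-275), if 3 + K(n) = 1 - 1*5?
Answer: 2043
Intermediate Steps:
K(n) = -7 (K(n) = -3 + (1 - 1*5) = -3 + (1 - 5) = -3 - 4 = -7)
118 + K(-9)*(-275) = 118 - 7*(-275) = 118 + 1925 = 2043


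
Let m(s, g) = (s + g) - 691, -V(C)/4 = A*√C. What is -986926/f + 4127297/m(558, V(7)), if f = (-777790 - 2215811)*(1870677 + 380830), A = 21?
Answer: 528550562708268426455/30525974524776003 - 49527564*√7/4529 ≈ -11618.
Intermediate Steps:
V(C) = -84*√C
f = -6740113606707 (f = -2993601*2251507 = -6740113606707)
m(s, g) = -691 + g + s (m(s, g) = (g + s) - 691 = -691 + g + s)
-986926/f + 4127297/m(558, V(7)) = -986926/(-6740113606707) + 4127297/(-691 - 84*√7 + 558) = -986926*(-1/6740113606707) + 4127297/(-133 - 84*√7) = 986926/6740113606707 + 4127297/(-133 - 84*√7)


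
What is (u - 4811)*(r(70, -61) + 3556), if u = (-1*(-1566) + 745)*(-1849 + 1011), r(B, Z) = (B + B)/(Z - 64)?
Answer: -172538678088/25 ≈ -6.9015e+9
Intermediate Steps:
r(B, Z) = 2*B/(-64 + Z) (r(B, Z) = (2*B)/(-64 + Z) = 2*B/(-64 + Z))
u = -1936618 (u = (1566 + 745)*(-838) = 2311*(-838) = -1936618)
(u - 4811)*(r(70, -61) + 3556) = (-1936618 - 4811)*(2*70/(-64 - 61) + 3556) = -1941429*(2*70/(-125) + 3556) = -1941429*(2*70*(-1/125) + 3556) = -1941429*(-28/25 + 3556) = -1941429*88872/25 = -172538678088/25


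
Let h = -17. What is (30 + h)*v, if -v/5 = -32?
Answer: 2080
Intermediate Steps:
v = 160 (v = -5*(-32) = 160)
(30 + h)*v = (30 - 17)*160 = 13*160 = 2080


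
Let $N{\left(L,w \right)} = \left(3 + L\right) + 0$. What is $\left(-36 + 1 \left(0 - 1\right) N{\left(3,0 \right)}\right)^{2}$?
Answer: $1764$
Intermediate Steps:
$N{\left(L,w \right)} = 3 + L$
$\left(-36 + 1 \left(0 - 1\right) N{\left(3,0 \right)}\right)^{2} = \left(-36 + 1 \left(0 - 1\right) \left(3 + 3\right)\right)^{2} = \left(-36 + 1 \left(0 - 1\right) 6\right)^{2} = \left(-36 + 1 \left(-1\right) 6\right)^{2} = \left(-36 - 6\right)^{2} = \left(-42\right)^{2} = 1764$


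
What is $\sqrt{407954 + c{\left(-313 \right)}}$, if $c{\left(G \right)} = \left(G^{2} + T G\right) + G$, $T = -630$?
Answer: $20 \sqrt{1757} \approx 838.33$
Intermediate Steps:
$c{\left(G \right)} = G^{2} - 629 G$ ($c{\left(G \right)} = \left(G^{2} - 630 G\right) + G = G^{2} - 629 G$)
$\sqrt{407954 + c{\left(-313 \right)}} = \sqrt{407954 - 313 \left(-629 - 313\right)} = \sqrt{407954 - -294846} = \sqrt{407954 + 294846} = \sqrt{702800} = 20 \sqrt{1757}$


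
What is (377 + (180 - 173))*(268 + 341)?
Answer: 233856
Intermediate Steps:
(377 + (180 - 173))*(268 + 341) = (377 + 7)*609 = 384*609 = 233856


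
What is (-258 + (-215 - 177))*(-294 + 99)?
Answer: 126750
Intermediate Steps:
(-258 + (-215 - 177))*(-294 + 99) = (-258 - 392)*(-195) = -650*(-195) = 126750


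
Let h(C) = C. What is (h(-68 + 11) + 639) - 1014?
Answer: -432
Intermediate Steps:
(h(-68 + 11) + 639) - 1014 = ((-68 + 11) + 639) - 1014 = (-57 + 639) - 1014 = 582 - 1014 = -432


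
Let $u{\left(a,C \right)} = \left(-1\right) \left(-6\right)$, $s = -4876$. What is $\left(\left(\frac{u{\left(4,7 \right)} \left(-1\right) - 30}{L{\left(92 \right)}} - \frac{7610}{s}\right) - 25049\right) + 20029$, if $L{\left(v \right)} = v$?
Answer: $- \frac{12235909}{2438} \approx -5018.8$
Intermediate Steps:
$u{\left(a,C \right)} = 6$
$\left(\left(\frac{u{\left(4,7 \right)} \left(-1\right) - 30}{L{\left(92 \right)}} - \frac{7610}{s}\right) - 25049\right) + 20029 = \left(\left(\frac{6 \left(-1\right) - 30}{92} - \frac{7610}{-4876}\right) - 25049\right) + 20029 = \left(\left(\left(-6 - 30\right) \frac{1}{92} - - \frac{3805}{2438}\right) - 25049\right) + 20029 = \left(\left(\left(-36\right) \frac{1}{92} + \frac{3805}{2438}\right) - 25049\right) + 20029 = \left(\left(- \frac{9}{23} + \frac{3805}{2438}\right) - 25049\right) + 20029 = \left(\frac{2851}{2438} - 25049\right) + 20029 = - \frac{61066611}{2438} + 20029 = - \frac{12235909}{2438}$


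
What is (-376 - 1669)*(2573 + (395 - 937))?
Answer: -4153395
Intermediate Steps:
(-376 - 1669)*(2573 + (395 - 937)) = -2045*(2573 - 542) = -2045*2031 = -4153395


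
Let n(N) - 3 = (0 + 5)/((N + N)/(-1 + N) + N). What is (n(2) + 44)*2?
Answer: 287/3 ≈ 95.667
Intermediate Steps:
n(N) = 3 + 5/(N + 2*N/(-1 + N)) (n(N) = 3 + (0 + 5)/((N + N)/(-1 + N) + N) = 3 + 5/((2*N)/(-1 + N) + N) = 3 + 5/(2*N/(-1 + N) + N) = 3 + 5/(N + 2*N/(-1 + N)))
(n(2) + 44)*2 = ((-5 + 3*2² + 8*2)/(2*(1 + 2)) + 44)*2 = ((½)*(-5 + 3*4 + 16)/3 + 44)*2 = ((½)*(⅓)*(-5 + 12 + 16) + 44)*2 = ((½)*(⅓)*23 + 44)*2 = (23/6 + 44)*2 = (287/6)*2 = 287/3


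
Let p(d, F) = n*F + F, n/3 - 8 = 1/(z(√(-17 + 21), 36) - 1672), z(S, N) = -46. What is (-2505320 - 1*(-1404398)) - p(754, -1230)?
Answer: -919279593/859 ≈ -1.0702e+6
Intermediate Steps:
n = 41229/1718 (n = 24 + 3/(-46 - 1672) = 24 + 3/(-1718) = 24 + 3*(-1/1718) = 24 - 3/1718 = 41229/1718 ≈ 23.998)
p(d, F) = 42947*F/1718 (p(d, F) = 41229*F/1718 + F = 42947*F/1718)
(-2505320 - 1*(-1404398)) - p(754, -1230) = (-2505320 - 1*(-1404398)) - 42947*(-1230)/1718 = (-2505320 + 1404398) - 1*(-26412405/859) = -1100922 + 26412405/859 = -919279593/859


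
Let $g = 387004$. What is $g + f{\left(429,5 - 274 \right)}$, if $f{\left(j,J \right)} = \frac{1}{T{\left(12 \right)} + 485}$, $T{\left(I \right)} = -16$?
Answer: $\frac{181504877}{469} \approx 3.87 \cdot 10^{5}$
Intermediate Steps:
$f{\left(j,J \right)} = \frac{1}{469}$ ($f{\left(j,J \right)} = \frac{1}{-16 + 485} = \frac{1}{469}$)
$g + f{\left(429,5 - 274 \right)} = 387004 + \frac{1}{469} = \frac{181504877}{469}$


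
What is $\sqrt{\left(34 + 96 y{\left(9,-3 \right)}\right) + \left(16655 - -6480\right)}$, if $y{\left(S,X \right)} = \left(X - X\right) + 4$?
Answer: $3 \sqrt{2617} \approx 153.47$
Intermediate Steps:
$y{\left(S,X \right)} = 4$ ($y{\left(S,X \right)} = 0 + 4 = 4$)
$\sqrt{\left(34 + 96 y{\left(9,-3 \right)}\right) + \left(16655 - -6480\right)} = \sqrt{\left(34 + 96 \cdot 4\right) + \left(16655 - -6480\right)} = \sqrt{\left(34 + 384\right) + \left(16655 + 6480\right)} = \sqrt{418 + 23135} = \sqrt{23553} = 3 \sqrt{2617}$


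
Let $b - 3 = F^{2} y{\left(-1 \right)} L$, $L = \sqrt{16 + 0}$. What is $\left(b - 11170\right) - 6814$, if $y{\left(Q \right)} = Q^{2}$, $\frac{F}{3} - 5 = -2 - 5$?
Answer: $-17837$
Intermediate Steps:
$F = -6$ ($F = 15 + 3 \left(-2 - 5\right) = 15 + 3 \left(-7\right) = 15 - 21 = -6$)
$L = 4$ ($L = \sqrt{16} = 4$)
$b = 147$ ($b = 3 + \left(-6\right)^{2} \left(-1\right)^{2} \cdot 4 = 3 + 36 \cdot 1 \cdot 4 = 3 + 36 \cdot 4 = 3 + 144 = 147$)
$\left(b - 11170\right) - 6814 = \left(147 - 11170\right) - 6814 = -11023 - 6814 = -17837$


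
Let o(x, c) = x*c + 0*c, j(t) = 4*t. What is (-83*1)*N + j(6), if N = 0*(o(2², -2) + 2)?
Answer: 24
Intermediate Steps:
o(x, c) = c*x (o(x, c) = c*x + 0 = c*x)
N = 0 (N = 0*(-2*2² + 2) = 0*(-2*4 + 2) = 0*(-8 + 2) = 0*(-6) = 0)
(-83*1)*N + j(6) = -83*1*0 + 4*6 = -83*0 + 24 = 0 + 24 = 24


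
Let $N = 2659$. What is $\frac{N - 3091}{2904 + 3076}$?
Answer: $- \frac{108}{1495} \approx -0.072241$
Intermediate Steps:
$\frac{N - 3091}{2904 + 3076} = \frac{2659 - 3091}{2904 + 3076} = - \frac{432}{5980} = \left(-432\right) \frac{1}{5980} = - \frac{108}{1495}$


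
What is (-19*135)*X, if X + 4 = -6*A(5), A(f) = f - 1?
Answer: 71820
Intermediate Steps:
A(f) = -1 + f
X = -28 (X = -4 - 6*(-1 + 5) = -4 - 6*4 = -4 - 24 = -28)
(-19*135)*X = -19*135*(-28) = -2565*(-28) = 71820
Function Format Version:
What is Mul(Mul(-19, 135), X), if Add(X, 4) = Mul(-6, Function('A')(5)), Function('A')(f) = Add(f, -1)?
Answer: 71820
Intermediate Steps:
Function('A')(f) = Add(-1, f)
X = -28 (X = Add(-4, Mul(-6, Add(-1, 5))) = Add(-4, Mul(-6, 4)) = Add(-4, -24) = -28)
Mul(Mul(-19, 135), X) = Mul(Mul(-19, 135), -28) = Mul(-2565, -28) = 71820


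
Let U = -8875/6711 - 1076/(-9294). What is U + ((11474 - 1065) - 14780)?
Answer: -45450570638/10395339 ≈ -4372.2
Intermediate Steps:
U = -12543869/10395339 (U = -8875*1/6711 - 1076*(-1/9294) = -8875/6711 + 538/4647 = -12543869/10395339 ≈ -1.2067)
U + ((11474 - 1065) - 14780) = -12543869/10395339 + ((11474 - 1065) - 14780) = -12543869/10395339 + (10409 - 14780) = -12543869/10395339 - 4371 = -45450570638/10395339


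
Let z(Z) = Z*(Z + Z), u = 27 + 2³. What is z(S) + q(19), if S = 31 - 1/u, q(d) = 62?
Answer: 2426062/1225 ≈ 1980.5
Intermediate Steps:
u = 35 (u = 27 + 8 = 35)
S = 1084/35 (S = 31 - 1/35 = 1084/35 ≈ 30.971)
z(Z) = 2*Z² (z(Z) = Z*(2*Z) = 2*Z²)
z(S) + q(19) = 2*(1084/35)² + 62 = 2*(1175056/1225) + 62 = 2350112/1225 + 62 = 2426062/1225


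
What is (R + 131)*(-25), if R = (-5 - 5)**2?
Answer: -5775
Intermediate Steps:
R = 100 (R = (-10)**2 = 100)
(R + 131)*(-25) = (100 + 131)*(-25) = 231*(-25) = -5775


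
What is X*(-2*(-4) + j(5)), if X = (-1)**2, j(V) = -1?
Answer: 7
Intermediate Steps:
X = 1
X*(-2*(-4) + j(5)) = 1*(-2*(-4) - 1) = 1*(8 - 1) = 1*7 = 7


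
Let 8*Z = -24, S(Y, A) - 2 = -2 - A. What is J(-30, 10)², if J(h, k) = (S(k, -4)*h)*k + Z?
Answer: 1447209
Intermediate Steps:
S(Y, A) = -A (S(Y, A) = 2 + (-2 - A) = -A)
Z = -3 (Z = (⅛)*(-24) = -3)
J(h, k) = -3 + 4*h*k (J(h, k) = ((-1*(-4))*h)*k - 3 = (4*h)*k - 3 = 4*h*k - 3 = -3 + 4*h*k)
J(-30, 10)² = (-3 + 4*(-30)*10)² = (-3 - 1200)² = (-1203)² = 1447209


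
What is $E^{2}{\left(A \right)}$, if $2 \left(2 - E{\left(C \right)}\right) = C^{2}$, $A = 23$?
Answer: $\frac{275625}{4} \approx 68906.0$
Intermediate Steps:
$E{\left(C \right)} = 2 - \frac{C^{2}}{2}$
$E^{2}{\left(A \right)} = \left(2 - \frac{23^{2}}{2}\right)^{2} = \left(2 - \frac{529}{2}\right)^{2} = \left(- \frac{525}{2}\right)^{2} = \frac{275625}{4}$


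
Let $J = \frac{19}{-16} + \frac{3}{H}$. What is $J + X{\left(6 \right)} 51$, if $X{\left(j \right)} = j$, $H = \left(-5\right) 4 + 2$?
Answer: $\frac{14623}{48} \approx 304.65$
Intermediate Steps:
$H = -18$ ($H = -20 + 2 = -18$)
$J = - \frac{65}{48}$ ($J = \frac{19}{-16} + \frac{3}{-18} = 19 \left(- \frac{1}{16}\right) + 3 \left(- \frac{1}{18}\right) = - \frac{19}{16} - \frac{1}{6} = - \frac{65}{48} \approx -1.3542$)
$J + X{\left(6 \right)} 51 = - \frac{65}{48} + 6 \cdot 51 = - \frac{65}{48} + 306 = \frac{14623}{48}$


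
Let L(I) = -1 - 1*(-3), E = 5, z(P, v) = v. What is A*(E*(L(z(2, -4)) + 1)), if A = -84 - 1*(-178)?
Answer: 1410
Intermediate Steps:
L(I) = 2 (L(I) = -1 + 3 = 2)
A = 94 (A = -84 + 178 = 94)
A*(E*(L(z(2, -4)) + 1)) = 94*(5*(2 + 1)) = 94*(5*3) = 94*15 = 1410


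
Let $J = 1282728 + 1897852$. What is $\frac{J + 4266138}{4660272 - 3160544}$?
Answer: $\frac{3723359}{749864} \approx 4.9654$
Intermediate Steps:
$J = 3180580$
$\frac{J + 4266138}{4660272 - 3160544} = \frac{3180580 + 4266138}{4660272 - 3160544} = \frac{7446718}{1499728} = 7446718 \cdot \frac{1}{1499728} = \frac{3723359}{749864}$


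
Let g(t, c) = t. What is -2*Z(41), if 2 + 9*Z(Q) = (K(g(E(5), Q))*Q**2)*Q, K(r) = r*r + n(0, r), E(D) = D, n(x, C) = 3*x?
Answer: -382894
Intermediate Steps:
K(r) = r**2 (K(r) = r*r + 3*0 = r**2 + 0 = r**2)
Z(Q) = -2/9 + 25*Q**3/9 (Z(Q) = -2/9 + ((5**2*Q**2)*Q)/9 = -2/9 + ((25*Q**2)*Q)/9 = -2/9 + (25*Q**3)/9 = -2/9 + 25*Q**3/9)
-2*Z(41) = -2*(-2/9 + (25/9)*41**3) = -2*(-2/9 + (25/9)*68921) = -2*(-2/9 + 1723025/9) = -2*191447 = -382894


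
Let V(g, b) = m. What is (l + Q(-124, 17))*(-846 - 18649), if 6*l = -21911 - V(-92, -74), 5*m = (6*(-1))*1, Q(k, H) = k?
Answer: 441635831/6 ≈ 7.3606e+7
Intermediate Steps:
m = -6/5 (m = ((6*(-1))*1)/5 = (-6*1)/5 = (⅕)*(-6) = -6/5 ≈ -1.2000)
V(g, b) = -6/5
l = -109549/30 (l = (-21911 - 1*(-6/5))/6 = (-21911 + 6/5)/6 = (⅙)*(-109549/5) = -109549/30 ≈ -3651.6)
(l + Q(-124, 17))*(-846 - 18649) = (-109549/30 - 124)*(-846 - 18649) = -113269/30*(-19495) = 441635831/6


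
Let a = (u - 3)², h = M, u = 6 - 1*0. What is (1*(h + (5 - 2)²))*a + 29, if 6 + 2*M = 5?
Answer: 211/2 ≈ 105.50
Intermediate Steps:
u = 6 (u = 6 + 0 = 6)
M = -½ (M = -3 + (½)*5 = -3 + 5/2 = -½ ≈ -0.50000)
h = -½ ≈ -0.50000
a = 9 (a = (6 - 3)² = 3² = 9)
(1*(h + (5 - 2)²))*a + 29 = (1*(-½ + (5 - 2)²))*9 + 29 = (1*(-½ + 3²))*9 + 29 = (1*(-½ + 9))*9 + 29 = (1*(17/2))*9 + 29 = (17/2)*9 + 29 = 153/2 + 29 = 211/2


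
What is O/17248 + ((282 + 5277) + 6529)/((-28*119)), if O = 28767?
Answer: -574705/293216 ≈ -1.9600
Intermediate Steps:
O/17248 + ((282 + 5277) + 6529)/((-28*119)) = 28767/17248 + ((282 + 5277) + 6529)/((-28*119)) = 28767*(1/17248) + (5559 + 6529)/(-3332) = 28767/17248 + 12088*(-1/3332) = 28767/17248 - 3022/833 = -574705/293216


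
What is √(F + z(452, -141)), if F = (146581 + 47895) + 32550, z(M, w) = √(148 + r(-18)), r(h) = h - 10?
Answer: √(227026 + 2*√30) ≈ 476.48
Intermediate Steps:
r(h) = -10 + h
z(M, w) = 2*√30 (z(M, w) = √(148 + (-10 - 18)) = √(148 - 28) = √120 = 2*√30)
F = 227026 (F = 194476 + 32550 = 227026)
√(F + z(452, -141)) = √(227026 + 2*√30)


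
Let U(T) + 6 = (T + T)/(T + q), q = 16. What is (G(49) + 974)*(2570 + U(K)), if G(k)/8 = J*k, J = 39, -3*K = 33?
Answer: 208121076/5 ≈ 4.1624e+7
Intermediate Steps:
K = -11 (K = -1/3*33 = -11)
U(T) = -6 + 2*T/(16 + T) (U(T) = -6 + (T + T)/(T + 16) = -6 + (2*T)/(16 + T) = -6 + 2*T/(16 + T))
G(k) = 312*k (G(k) = 8*(39*k) = 312*k)
(G(49) + 974)*(2570 + U(K)) = (312*49 + 974)*(2570 + 4*(-24 - 1*(-11))/(16 - 11)) = (15288 + 974)*(2570 + 4*(-24 + 11)/5) = 16262*(2570 + 4*(1/5)*(-13)) = 16262*(2570 - 52/5) = 16262*(12798/5) = 208121076/5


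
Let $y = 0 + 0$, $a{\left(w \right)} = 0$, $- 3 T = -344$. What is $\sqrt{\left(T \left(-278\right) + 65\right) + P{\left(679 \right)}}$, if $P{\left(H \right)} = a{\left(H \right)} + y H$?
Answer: $\frac{i \sqrt{286311}}{3} \approx 178.36 i$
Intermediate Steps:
$T = \frac{344}{3}$ ($T = \left(- \frac{1}{3}\right) \left(-344\right) = \frac{344}{3} \approx 114.67$)
$y = 0$
$P{\left(H \right)} = 0$ ($P{\left(H \right)} = 0 + 0 H = 0 + 0 = 0$)
$\sqrt{\left(T \left(-278\right) + 65\right) + P{\left(679 \right)}} = \sqrt{\left(\frac{344}{3} \left(-278\right) + 65\right) + 0} = \sqrt{\left(- \frac{95632}{3} + 65\right) + 0} = \sqrt{- \frac{95437}{3} + 0} = \sqrt{- \frac{95437}{3}} = \frac{i \sqrt{286311}}{3}$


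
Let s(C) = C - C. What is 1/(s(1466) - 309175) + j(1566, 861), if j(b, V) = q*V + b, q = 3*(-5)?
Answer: -3508827076/309175 ≈ -11349.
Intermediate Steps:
q = -15
s(C) = 0
j(b, V) = b - 15*V (j(b, V) = -15*V + b = b - 15*V)
1/(s(1466) - 309175) + j(1566, 861) = 1/(0 - 309175) + (1566 - 15*861) = 1/(-309175) + (1566 - 12915) = -1/309175 - 11349 = -3508827076/309175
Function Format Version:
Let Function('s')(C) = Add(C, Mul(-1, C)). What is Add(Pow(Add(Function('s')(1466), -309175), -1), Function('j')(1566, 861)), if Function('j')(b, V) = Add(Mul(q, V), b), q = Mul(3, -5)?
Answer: Rational(-3508827076, 309175) ≈ -11349.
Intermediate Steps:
q = -15
Function('s')(C) = 0
Function('j')(b, V) = Add(b, Mul(-15, V)) (Function('j')(b, V) = Add(Mul(-15, V), b) = Add(b, Mul(-15, V)))
Add(Pow(Add(Function('s')(1466), -309175), -1), Function('j')(1566, 861)) = Add(Pow(Add(0, -309175), -1), Add(1566, Mul(-15, 861))) = Add(Pow(-309175, -1), Add(1566, -12915)) = Add(Rational(-1, 309175), -11349) = Rational(-3508827076, 309175)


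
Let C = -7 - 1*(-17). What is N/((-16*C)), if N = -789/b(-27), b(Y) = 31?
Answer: 789/4960 ≈ 0.15907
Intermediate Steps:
C = 10 (C = -7 + 17 = 10)
N = -789/31 ≈ -25.452
N/((-16*C)) = -789/(31*((-16*10))) = -789/31/(-160) = -789/31*(-1/160) = 789/4960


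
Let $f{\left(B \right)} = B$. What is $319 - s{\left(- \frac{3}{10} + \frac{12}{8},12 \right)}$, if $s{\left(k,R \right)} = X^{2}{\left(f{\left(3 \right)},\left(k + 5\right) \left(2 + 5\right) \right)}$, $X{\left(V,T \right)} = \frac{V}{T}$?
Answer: $\frac{15021166}{47089} \approx 319.0$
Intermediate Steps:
$s{\left(k,R \right)} = \frac{9}{\left(35 + 7 k\right)^{2}}$ ($s{\left(k,R \right)} = \left(\frac{3}{\left(k + 5\right) \left(2 + 5\right)}\right)^{2} = \left(\frac{3}{\left(5 + k\right) 7}\right)^{2} = \left(\frac{3}{35 + 7 k}\right)^{2} = \frac{9}{\left(35 + 7 k\right)^{2}}$)
$319 - s{\left(- \frac{3}{10} + \frac{12}{8},12 \right)} = 319 - \frac{9}{49 \left(5 + \left(- \frac{3}{10} + \frac{12}{8}\right)\right)^{2}} = 319 - \frac{9}{49 \left(5 + \left(\left(-3\right) \frac{1}{10} + 12 \cdot \frac{1}{8}\right)\right)^{2}} = 319 - \frac{9}{49 \left(5 + \left(- \frac{3}{10} + \frac{3}{2}\right)\right)^{2}} = 319 - \frac{9}{49 \left(5 + \frac{6}{5}\right)^{2}} = 319 - \frac{9}{49 \cdot \frac{961}{25}} = 319 - \frac{9}{49} \cdot \frac{25}{961} = 319 - \frac{225}{47089} = \frac{15021166}{47089}$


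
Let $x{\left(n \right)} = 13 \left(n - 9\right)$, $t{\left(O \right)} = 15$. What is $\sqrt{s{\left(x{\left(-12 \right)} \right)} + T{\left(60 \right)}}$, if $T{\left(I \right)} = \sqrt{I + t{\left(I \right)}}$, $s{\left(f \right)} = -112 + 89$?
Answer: $\sqrt{-23 + 5 \sqrt{3}} \approx 3.7868 i$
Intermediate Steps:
$x{\left(n \right)} = -117 + 13 n$ ($x{\left(n \right)} = 13 \left(-9 + n\right) = -117 + 13 n$)
$s{\left(f \right)} = -23$
$T{\left(I \right)} = \sqrt{15 + I}$ ($T{\left(I \right)} = \sqrt{I + 15} = \sqrt{15 + I}$)
$\sqrt{s{\left(x{\left(-12 \right)} \right)} + T{\left(60 \right)}} = \sqrt{-23 + \sqrt{15 + 60}} = \sqrt{-23 + \sqrt{75}} = \sqrt{-23 + 5 \sqrt{3}}$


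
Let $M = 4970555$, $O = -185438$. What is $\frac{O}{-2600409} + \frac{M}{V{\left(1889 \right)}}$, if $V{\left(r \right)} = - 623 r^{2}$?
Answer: $\frac{57045008988937}{825839369852721} \approx 0.069075$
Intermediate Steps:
$\frac{O}{-2600409} + \frac{M}{V{\left(1889 \right)}} = - \frac{185438}{-2600409} + \frac{4970555}{\left(-623\right) 1889^{2}} = \left(-185438\right) \left(- \frac{1}{2600409}\right) + \frac{4970555}{\left(-623\right) 3568321} = \frac{185438}{2600409} + \frac{4970555}{-2223063983} = \frac{185438}{2600409} + 4970555 \left(- \frac{1}{2223063983}\right) = \frac{185438}{2600409} - \frac{4970555}{2223063983} = \frac{57045008988937}{825839369852721}$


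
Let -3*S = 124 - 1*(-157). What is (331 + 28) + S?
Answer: 796/3 ≈ 265.33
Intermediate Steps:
S = -281/3 (S = -(124 - 1*(-157))/3 = -(124 + 157)/3 = -⅓*281 = -281/3 ≈ -93.667)
(331 + 28) + S = (331 + 28) - 281/3 = 359 - 281/3 = 796/3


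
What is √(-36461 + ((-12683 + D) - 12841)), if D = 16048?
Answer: I*√45937 ≈ 214.33*I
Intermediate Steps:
√(-36461 + ((-12683 + D) - 12841)) = √(-36461 + ((-12683 + 16048) - 12841)) = √(-36461 + (3365 - 12841)) = √(-36461 - 9476) = √(-45937) = I*√45937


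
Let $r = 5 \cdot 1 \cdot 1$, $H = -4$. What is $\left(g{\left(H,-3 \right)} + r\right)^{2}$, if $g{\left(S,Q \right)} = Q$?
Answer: $4$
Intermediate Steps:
$r = 5$ ($r = 5 \cdot 1 = 5$)
$\left(g{\left(H,-3 \right)} + r\right)^{2} = \left(-3 + 5\right)^{2} = 2^{2} = 4$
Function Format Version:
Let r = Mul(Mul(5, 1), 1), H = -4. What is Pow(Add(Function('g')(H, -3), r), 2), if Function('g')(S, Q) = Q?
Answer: 4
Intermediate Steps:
r = 5 (r = Mul(5, 1) = 5)
Pow(Add(Function('g')(H, -3), r), 2) = Pow(Add(-3, 5), 2) = Pow(2, 2) = 4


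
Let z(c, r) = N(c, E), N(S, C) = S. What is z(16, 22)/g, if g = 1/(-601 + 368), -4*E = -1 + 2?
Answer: -3728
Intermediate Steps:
E = -1/4 (E = -(-1 + 2)/4 = -1/4*1 = -1/4 ≈ -0.25000)
z(c, r) = c
g = -1/233 (g = 1/(-233) = -1/233 ≈ -0.0042918)
z(16, 22)/g = 16/(-1/233) = 16*(-233) = -3728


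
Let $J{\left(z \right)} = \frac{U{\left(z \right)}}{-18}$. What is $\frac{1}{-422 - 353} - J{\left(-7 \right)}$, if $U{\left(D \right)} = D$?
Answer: $- \frac{5443}{13950} \approx -0.39018$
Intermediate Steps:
$J{\left(z \right)} = - \frac{z}{18}$ ($J{\left(z \right)} = \frac{z}{-18} = z \left(- \frac{1}{18}\right) = - \frac{z}{18}$)
$\frac{1}{-422 - 353} - J{\left(-7 \right)} = \frac{1}{-422 - 353} - \left(- \frac{1}{18}\right) \left(-7\right) = \frac{1}{-775} - \frac{7}{18} = - \frac{1}{775} - \frac{7}{18} = - \frac{5443}{13950}$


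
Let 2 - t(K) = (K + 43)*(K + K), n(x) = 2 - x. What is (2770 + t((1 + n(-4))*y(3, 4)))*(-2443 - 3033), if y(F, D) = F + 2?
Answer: 14719488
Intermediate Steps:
y(F, D) = 2 + F
t(K) = 2 - 2*K*(43 + K) (t(K) = 2 - (K + 43)*(K + K) = 2 - (43 + K)*2*K = 2 - 2*K*(43 + K))
(2770 + t((1 + n(-4))*y(3, 4)))*(-2443 - 3033) = (2770 + (2 - 86*(1 + (2 - 1*(-4)))*(2 + 3) - 2*(1 + (2 - 1*(-4)))**2*(2 + 3)**2))*(-2443 - 3033) = (2770 + (2 - 86*(1 + (2 + 4))*5 - 2*25*(1 + (2 + 4))**2))*(-5476) = (2770 + (2 - 86*(1 + 6)*5 - 2*25*(1 + 6)**2))*(-5476) = (2770 + (2 - 602*5 - 2*(7*5)**2))*(-5476) = (2770 + (2 - 86*35 - 2*35**2))*(-5476) = (2770 + (2 - 3010 - 2*1225))*(-5476) = (2770 + (2 - 3010 - 2450))*(-5476) = (2770 - 5458)*(-5476) = -2688*(-5476) = 14719488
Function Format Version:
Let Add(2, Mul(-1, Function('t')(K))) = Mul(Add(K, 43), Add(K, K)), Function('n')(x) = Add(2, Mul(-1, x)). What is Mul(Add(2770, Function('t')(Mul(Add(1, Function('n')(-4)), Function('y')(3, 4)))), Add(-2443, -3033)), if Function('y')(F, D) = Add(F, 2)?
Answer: 14719488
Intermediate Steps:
Function('y')(F, D) = Add(2, F)
Function('t')(K) = Add(2, Mul(-2, K, Add(43, K))) (Function('t')(K) = Add(2, Mul(-1, Mul(Add(K, 43), Add(K, K)))) = Add(2, Mul(-1, Mul(Add(43, K), Mul(2, K)))) = Add(2, Mul(-1, Mul(2, K, Add(43, K)))) = Add(2, Mul(-2, K, Add(43, K))))
Mul(Add(2770, Function('t')(Mul(Add(1, Function('n')(-4)), Function('y')(3, 4)))), Add(-2443, -3033)) = Mul(Add(2770, Add(2, Mul(-86, Mul(Add(1, Add(2, Mul(-1, -4))), Add(2, 3))), Mul(-2, Pow(Mul(Add(1, Add(2, Mul(-1, -4))), Add(2, 3)), 2)))), Add(-2443, -3033)) = Mul(Add(2770, Add(2, Mul(-86, Mul(Add(1, Add(2, 4)), 5)), Mul(-2, Pow(Mul(Add(1, Add(2, 4)), 5), 2)))), -5476) = Mul(Add(2770, Add(2, Mul(-86, Mul(Add(1, 6), 5)), Mul(-2, Pow(Mul(Add(1, 6), 5), 2)))), -5476) = Mul(Add(2770, Add(2, Mul(-86, Mul(7, 5)), Mul(-2, Pow(Mul(7, 5), 2)))), -5476) = Mul(Add(2770, Add(2, Mul(-86, 35), Mul(-2, Pow(35, 2)))), -5476) = Mul(Add(2770, Add(2, -3010, Mul(-2, 1225))), -5476) = Mul(Add(2770, Add(2, -3010, -2450)), -5476) = Mul(Add(2770, -5458), -5476) = Mul(-2688, -5476) = 14719488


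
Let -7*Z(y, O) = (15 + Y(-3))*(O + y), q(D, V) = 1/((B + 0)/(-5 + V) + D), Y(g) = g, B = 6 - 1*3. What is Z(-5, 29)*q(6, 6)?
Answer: -32/7 ≈ -4.5714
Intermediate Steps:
B = 3 (B = 6 - 3 = 3)
q(D, V) = 1/(D + 3/(-5 + V)) (q(D, V) = 1/((3 + 0)/(-5 + V) + D) = 1/(3/(-5 + V) + D) = 1/(D + 3/(-5 + V)))
Z(y, O) = -12*O/7 - 12*y/7 (Z(y, O) = -(15 - 3)*(O + y)/7 = -12*(O + y)/7 = -(12*O + 12*y)/7 = -12*O/7 - 12*y/7)
Z(-5, 29)*q(6, 6) = (-12/7*29 - 12/7*(-5))*((-5 + 6)/(3 - 5*6 + 6*6)) = (-348/7 + 60/7)*(1/(3 - 30 + 36)) = -288/(7*9) = -32/7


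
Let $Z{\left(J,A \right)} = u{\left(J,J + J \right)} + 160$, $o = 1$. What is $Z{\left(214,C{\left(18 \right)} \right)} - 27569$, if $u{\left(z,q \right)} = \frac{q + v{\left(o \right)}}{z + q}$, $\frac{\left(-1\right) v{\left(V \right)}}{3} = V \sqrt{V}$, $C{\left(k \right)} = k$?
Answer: $- \frac{17596153}{642} \approx -27408.0$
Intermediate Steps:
$v{\left(V \right)} = - 3 V^{\frac{3}{2}}$ ($v{\left(V \right)} = - 3 V \sqrt{V} = - 3 V^{\frac{3}{2}}$)
$u{\left(z,q \right)} = \frac{-3 + q}{q + z}$ ($u{\left(z,q \right)} = \frac{q - 3 \cdot 1^{\frac{3}{2}}}{z + q} = \frac{q - 3}{q + z} = \frac{-3 + q}{q + z}$)
$Z{\left(J,A \right)} = 160 + \frac{-3 + 2 J}{3 J}$ ($Z{\left(J,A \right)} = \frac{-3 + \left(J + J\right)}{\left(J + J\right) + J} + 160 = \frac{-3 + 2 J}{2 J + J} + 160 = \frac{-3 + 2 J}{3 J} + 160 = 160 + \frac{-3 + 2 J}{3 J}$)
$Z{\left(214,C{\left(18 \right)} \right)} - 27569 = \left(\frac{482}{3} - \frac{1}{214}\right) - 27569 = \frac{103145}{642} - 27569 = - \frac{17596153}{642}$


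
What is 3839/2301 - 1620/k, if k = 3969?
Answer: 142091/112749 ≈ 1.2602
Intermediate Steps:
3839/2301 - 1620/k = 3839/2301 - 1620/3969 = 3839*(1/2301) - 1620*1/3969 = 3839/2301 - 20/49 = 142091/112749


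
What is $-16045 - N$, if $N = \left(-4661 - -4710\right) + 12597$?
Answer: $-28691$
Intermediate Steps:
$N = 12646$ ($N = \left(-4661 + 4710\right) + 12597 = 49 + 12597 = 12646$)
$-16045 - N = -16045 - 12646 = -28691$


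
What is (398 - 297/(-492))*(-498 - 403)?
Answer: -58899271/164 ≈ -3.5914e+5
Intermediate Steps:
(398 - 297/(-492))*(-498 - 403) = (398 - 297*(-1/492))*(-901) = (398 + 99/164)*(-901) = (65371/164)*(-901) = -58899271/164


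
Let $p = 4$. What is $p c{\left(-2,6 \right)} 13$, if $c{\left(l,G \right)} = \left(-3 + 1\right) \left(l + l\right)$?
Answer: $416$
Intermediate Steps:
$c{\left(l,G \right)} = - 4 l$ ($c{\left(l,G \right)} = - 2 \cdot 2 l = - 4 l$)
$p c{\left(-2,6 \right)} 13 = 4 \left(\left(-4\right) \left(-2\right)\right) 13 = 4 \cdot 8 \cdot 13 = 32 \cdot 13 = 416$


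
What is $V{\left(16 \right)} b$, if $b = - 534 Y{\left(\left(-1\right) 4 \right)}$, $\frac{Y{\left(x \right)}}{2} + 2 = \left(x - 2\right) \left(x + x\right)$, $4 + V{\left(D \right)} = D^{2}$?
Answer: $-12380256$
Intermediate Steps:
$V{\left(D \right)} = -4 + D^{2}$
$Y{\left(x \right)} = -4 + 4 x \left(-2 + x\right)$ ($Y{\left(x \right)} = -4 + 2 \left(x - 2\right) \left(x + x\right) = -4 + 2 \left(-2 + x\right) 2 x = -4 + 2 \cdot 2 x \left(-2 + x\right) = -4 + 4 x \left(-2 + x\right)$)
$b = -49128$ ($b = - 534 \left(-4 - 8 \left(\left(-1\right) 4\right) + 4 \left(\left(-1\right) 4\right)^{2}\right) = - 534 \left(-4 - -32 + 4 \left(-4\right)^{2}\right) = - 534 \left(-4 + 32 + 4 \cdot 16\right) = - 534 \left(-4 + 32 + 64\right) = \left(-534\right) 92 = -49128$)
$V{\left(16 \right)} b = \left(-4 + 16^{2}\right) \left(-49128\right) = \left(-4 + 256\right) \left(-49128\right) = 252 \left(-49128\right) = -12380256$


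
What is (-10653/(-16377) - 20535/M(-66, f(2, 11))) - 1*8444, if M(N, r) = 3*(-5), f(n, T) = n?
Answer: -728658/103 ≈ -7074.4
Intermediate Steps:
M(N, r) = -15
(-10653/(-16377) - 20535/M(-66, f(2, 11))) - 1*8444 = (-10653/(-16377) - 20535/(-15)) - 1*8444 = (-10653*(-1/16377) - 20535*(-1/15)) - 8444 = (67/103 + 1369) - 8444 = 141074/103 - 8444 = -728658/103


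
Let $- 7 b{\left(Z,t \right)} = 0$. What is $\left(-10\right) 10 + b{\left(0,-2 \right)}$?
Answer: $-100$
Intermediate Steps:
$b{\left(Z,t \right)} = 0$ ($b{\left(Z,t \right)} = \left(- \frac{1}{7}\right) 0 = 0$)
$\left(-10\right) 10 + b{\left(0,-2 \right)} = \left(-10\right) 10 + 0 = -100 + 0 = -100$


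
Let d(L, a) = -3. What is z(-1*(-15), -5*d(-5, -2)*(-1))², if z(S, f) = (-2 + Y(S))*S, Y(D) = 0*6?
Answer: 900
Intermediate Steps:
Y(D) = 0
z(S, f) = -2*S (z(S, f) = (-2 + 0)*S = -2*S)
z(-1*(-15), -5*d(-5, -2)*(-1))² = (-(-2)*(-15))² = (-2*15)² = (-30)² = 900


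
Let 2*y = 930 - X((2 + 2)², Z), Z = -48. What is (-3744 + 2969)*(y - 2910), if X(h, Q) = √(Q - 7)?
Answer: 1894875 + 775*I*√55/2 ≈ 1.8949e+6 + 2873.8*I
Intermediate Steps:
X(h, Q) = √(-7 + Q)
y = 465 - I*√55/2 (y = (930 - √(-7 - 48))/2 = (930 - √(-55))/2 = (930 - I*√55)/2 = 465 - I*√55/2 ≈ 465.0 - 3.7081*I)
(-3744 + 2969)*(y - 2910) = (-3744 + 2969)*((465 - I*√55/2) - 2910) = -775*(-2445 - I*√55/2) = 1894875 + 775*I*√55/2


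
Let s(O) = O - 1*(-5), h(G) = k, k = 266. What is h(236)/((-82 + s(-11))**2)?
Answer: 133/3872 ≈ 0.034349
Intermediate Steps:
h(G) = 266
s(O) = 5 + O (s(O) = O + 5 = 5 + O)
h(236)/((-82 + s(-11))**2) = 266/((-82 + (5 - 11))**2) = 266/((-82 - 6)**2) = 266/((-88)**2) = 266/7744 = 266*(1/7744) = 133/3872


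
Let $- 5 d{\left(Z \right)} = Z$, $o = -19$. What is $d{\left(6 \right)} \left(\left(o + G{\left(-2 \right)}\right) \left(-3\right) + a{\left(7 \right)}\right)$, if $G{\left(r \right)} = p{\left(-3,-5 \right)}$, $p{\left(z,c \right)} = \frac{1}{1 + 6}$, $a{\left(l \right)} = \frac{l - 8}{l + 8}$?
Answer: $- \frac{11866}{175} \approx -67.806$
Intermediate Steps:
$d{\left(Z \right)} = - \frac{Z}{5}$
$a{\left(l \right)} = \frac{-8 + l}{8 + l}$
$p{\left(z,c \right)} = \frac{1}{7}$
$G{\left(r \right)} = \frac{1}{7}$
$d{\left(6 \right)} \left(\left(o + G{\left(-2 \right)}\right) \left(-3\right) + a{\left(7 \right)}\right) = \left(- \frac{1}{5}\right) 6 \left(\left(-19 + \frac{1}{7}\right) \left(-3\right) + \frac{-8 + 7}{8 + 7}\right) = - \frac{6 \left(\left(- \frac{132}{7}\right) \left(-3\right) + \frac{1}{15} \left(-1\right)\right)}{5} = - \frac{6 \left(\frac{396}{7} + \frac{1}{15} \left(-1\right)\right)}{5} = - \frac{6 \left(\frac{396}{7} - \frac{1}{15}\right)}{5} = \left(- \frac{6}{5}\right) \frac{5933}{105} = - \frac{11866}{175}$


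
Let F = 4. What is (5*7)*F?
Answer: 140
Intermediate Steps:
(5*7)*F = (5*7)*4 = 35*4 = 140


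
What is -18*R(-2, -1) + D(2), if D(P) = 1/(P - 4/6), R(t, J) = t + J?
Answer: 219/4 ≈ 54.750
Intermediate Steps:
R(t, J) = J + t
D(P) = 1/(-2/3 + P) (D(P) = 1/(P - 4*1/6) = 1/(P - 2/3) = 1/(-2/3 + P))
-18*R(-2, -1) + D(2) = -18*(-1 - 2) + 3/(-2 + 3*2) = -18*(-3) + 3/(-2 + 6) = 54 + 3/4 = 219/4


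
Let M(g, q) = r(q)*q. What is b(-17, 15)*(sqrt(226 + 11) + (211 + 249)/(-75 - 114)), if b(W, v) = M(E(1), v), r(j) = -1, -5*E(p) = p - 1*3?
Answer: 2300/63 - 15*sqrt(237) ≈ -194.41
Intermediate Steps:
E(p) = 3/5 - p/5 (E(p) = -(p - 1*3)/5 = -(p - 3)/5 = -(-3 + p)/5 = 3/5 - p/5)
M(g, q) = -q
b(W, v) = -v
b(-17, 15)*(sqrt(226 + 11) + (211 + 249)/(-75 - 114)) = (-1*15)*(sqrt(226 + 11) + (211 + 249)/(-75 - 114)) = -15*(sqrt(237) + 460/(-189)) = -15*(sqrt(237) + 460*(-1/189)) = -15*(sqrt(237) - 460/189) = -15*(-460/189 + sqrt(237)) = 2300/63 - 15*sqrt(237)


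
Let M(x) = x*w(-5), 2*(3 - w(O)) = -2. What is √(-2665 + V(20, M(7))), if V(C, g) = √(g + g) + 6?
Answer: √(-2659 + 2*√14) ≈ 51.493*I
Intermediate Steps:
w(O) = 4 (w(O) = 3 - ½*(-2) = 3 + 1 = 4)
M(x) = 4*x (M(x) = x*4 = 4*x)
V(C, g) = 6 + √2*√g (V(C, g) = √(2*g) + 6 = √2*√g + 6 = 6 + √2*√g)
√(-2665 + V(20, M(7))) = √(-2665 + (6 + √2*√(4*7))) = √(-2665 + (6 + √2*√28)) = √(-2665 + (6 + √2*(2*√7))) = √(-2665 + (6 + 2*√14)) = √(-2659 + 2*√14)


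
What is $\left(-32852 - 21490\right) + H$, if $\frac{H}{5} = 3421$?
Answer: $-37237$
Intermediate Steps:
$H = 17105$ ($H = 5 \cdot 3421 = 17105$)
$\left(-32852 - 21490\right) + H = \left(-32852 - 21490\right) + 17105 = -54342 + 17105 = -37237$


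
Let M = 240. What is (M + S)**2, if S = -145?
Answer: 9025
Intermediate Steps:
(M + S)**2 = (240 - 145)**2 = 95**2 = 9025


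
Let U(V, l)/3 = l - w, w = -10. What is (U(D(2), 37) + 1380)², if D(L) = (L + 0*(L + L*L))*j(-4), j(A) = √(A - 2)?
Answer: 2313441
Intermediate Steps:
j(A) = √(-2 + A)
D(L) = I*L*√6 (D(L) = (L + 0*(L + L*L))*√(-2 - 4) = (L + 0*(L + L²))*√(-6) = (L + 0)*(I*√6) = L*(I*√6) = I*L*√6)
U(V, l) = 30 + 3*l (U(V, l) = 3*(l - 1*(-10)) = 3*(l + 10) = 3*(10 + l) = 30 + 3*l)
(U(D(2), 37) + 1380)² = ((30 + 3*37) + 1380)² = ((30 + 111) + 1380)² = (141 + 1380)² = 1521² = 2313441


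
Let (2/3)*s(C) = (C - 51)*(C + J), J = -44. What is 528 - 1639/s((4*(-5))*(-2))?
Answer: 3019/6 ≈ 503.17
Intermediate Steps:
s(C) = 3*(-51 + C)*(-44 + C)/2 (s(C) = 3*((C - 51)*(C - 44))/2 = 3*((-51 + C)*(-44 + C))/2 = 3*(-51 + C)*(-44 + C)/2)
528 - 1639/s((4*(-5))*(-2)) = 528 - 1639/(3366 - 285*4*(-5)*(-2)/2 + 3*((4*(-5))*(-2))**2/2) = 528 - 1639/(3366 - (-2850)*(-2) + 3*(-20*(-2))**2/2) = 528 - 1639/(3366 - 285/2*40 + (3/2)*40**2) = 528 - 1639/(3366 - 5700 + (3/2)*1600) = 528 - 1639/(3366 - 5700 + 2400) = 528 - 1639/66 = 528 - 1*149/6 = 528 - 149/6 = 3019/6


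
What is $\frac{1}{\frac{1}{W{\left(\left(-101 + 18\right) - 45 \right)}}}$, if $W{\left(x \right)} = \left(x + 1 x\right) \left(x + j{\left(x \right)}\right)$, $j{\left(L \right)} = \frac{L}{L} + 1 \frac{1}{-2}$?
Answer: $32640$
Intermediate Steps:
$j{\left(L \right)} = \frac{1}{2}$ ($j{\left(L \right)} = 1 + 1 \left(- \frac{1}{2}\right) = 1 - \frac{1}{2} = \frac{1}{2}$)
$W{\left(x \right)} = 2 x \left(\frac{1}{2} + x\right)$ ($W{\left(x \right)} = \left(x + 1 x\right) \left(x + \frac{1}{2}\right) = \left(x + x\right) \left(\frac{1}{2} + x\right) = 2 x \left(\frac{1}{2} + x\right)$)
$\frac{1}{\frac{1}{W{\left(\left(-101 + 18\right) - 45 \right)}}} = \frac{1}{\frac{1}{\left(\left(-101 + 18\right) - 45\right) \left(1 + 2 \left(\left(-101 + 18\right) - 45\right)\right)}} = \frac{1}{\frac{1}{\left(-83 - 45\right) \left(1 + 2 \left(-83 - 45\right)\right)}} = \frac{1}{\frac{1}{\left(-128\right) \left(1 + 2 \left(-128\right)\right)}} = \frac{1}{\frac{1}{\left(-128\right) \left(1 - 256\right)}} = \frac{1}{\frac{1}{\left(-128\right) \left(-255\right)}} = \frac{1}{\frac{1}{32640}} = 32640$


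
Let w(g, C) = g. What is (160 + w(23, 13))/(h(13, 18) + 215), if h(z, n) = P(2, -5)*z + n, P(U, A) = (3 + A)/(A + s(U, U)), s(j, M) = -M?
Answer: 1281/1657 ≈ 0.77308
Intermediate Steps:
P(U, A) = (3 + A)/(A - U)
h(z, n) = n + 2*z/7 (h(z, n) = ((3 - 5)/(-5 - 1*2))*z + n = (-2/(-5 - 2))*z + n = (-2/(-7))*z + n = (-⅐*(-2))*z + n = 2*z/7 + n = n + 2*z/7)
(160 + w(23, 13))/(h(13, 18) + 215) = (160 + 23)/((18 + (2/7)*13) + 215) = 183/((18 + 26/7) + 215) = 183/(152/7 + 215) = 183/(1657/7) = 183*(7/1657) = 1281/1657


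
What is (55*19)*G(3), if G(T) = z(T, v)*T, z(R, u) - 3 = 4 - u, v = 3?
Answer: 12540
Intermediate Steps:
z(R, u) = 7 - u (z(R, u) = 3 + (4 - u) = 7 - u)
G(T) = 4*T (G(T) = (7 - 1*3)*T = (7 - 3)*T = 4*T)
(55*19)*G(3) = (55*19)*(4*3) = 1045*12 = 12540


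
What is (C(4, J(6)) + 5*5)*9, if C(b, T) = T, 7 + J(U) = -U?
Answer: 108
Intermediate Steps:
J(U) = -7 - U
(C(4, J(6)) + 5*5)*9 = ((-7 - 1*6) + 5*5)*9 = ((-7 - 6) + 25)*9 = (-13 + 25)*9 = 12*9 = 108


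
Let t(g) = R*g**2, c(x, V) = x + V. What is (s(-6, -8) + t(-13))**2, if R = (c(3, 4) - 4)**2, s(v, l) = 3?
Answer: 2322576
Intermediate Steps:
c(x, V) = V + x
R = 9 (R = ((4 + 3) - 4)**2 = (7 - 4)**2 = 3**2 = 9)
t(g) = 9*g**2
(s(-6, -8) + t(-13))**2 = (3 + 9*(-13)**2)**2 = (3 + 9*169)**2 = (3 + 1521)**2 = 1524**2 = 2322576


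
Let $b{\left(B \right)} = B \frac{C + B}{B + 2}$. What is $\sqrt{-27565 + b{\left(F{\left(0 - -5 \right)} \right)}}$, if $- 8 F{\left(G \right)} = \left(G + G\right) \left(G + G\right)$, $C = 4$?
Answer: $\frac{i \sqrt{48642510}}{42} \approx 166.06 i$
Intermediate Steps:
$F{\left(G \right)} = - \frac{G^{2}}{2}$ ($F{\left(G \right)} = - \frac{\left(G + G\right) \left(G + G\right)}{8} = - \frac{2 G 2 G}{8} = - \frac{4 G^{2}}{8} = - \frac{G^{2}}{2}$)
$b{\left(B \right)} = \frac{B \left(4 + B\right)}{2 + B}$ ($b{\left(B \right)} = B \frac{4 + B}{B + 2} = B \frac{4 + B}{2 + B} = \frac{B \left(4 + B\right)}{2 + B}$)
$\sqrt{-27565 + b{\left(F{\left(0 - -5 \right)} \right)}} = \sqrt{-27565 + \frac{- \frac{\left(0 - -5\right)^{2}}{2} \left(4 - \frac{\left(0 - -5\right)^{2}}{2}\right)}{2 - \frac{\left(0 - -5\right)^{2}}{2}}} = \sqrt{-27565 + \frac{- \frac{\left(0 + 5\right)^{2}}{2} \left(4 - \frac{\left(0 + 5\right)^{2}}{2}\right)}{2 - \frac{\left(0 + 5\right)^{2}}{2}}} = \sqrt{-27565 + \frac{- \frac{5^{2}}{2} \left(4 - \frac{5^{2}}{2}\right)}{2 - \frac{5^{2}}{2}}} = \sqrt{-27565 + \frac{\left(- \frac{1}{2}\right) 25 \left(4 - \frac{25}{2}\right)}{2 - \frac{25}{2}}} = \sqrt{-27565 - \frac{25 \left(4 - \frac{25}{2}\right)}{2 \left(2 - \frac{25}{2}\right)}} = \sqrt{-27565 - \frac{25}{2} \frac{1}{- \frac{21}{2}} \left(- \frac{17}{2}\right)} = \sqrt{-27565 - \left(- \frac{25}{21}\right) \left(- \frac{17}{2}\right)} = \sqrt{-27565 - \frac{425}{42}} = \sqrt{- \frac{1158155}{42}} = \frac{i \sqrt{48642510}}{42}$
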